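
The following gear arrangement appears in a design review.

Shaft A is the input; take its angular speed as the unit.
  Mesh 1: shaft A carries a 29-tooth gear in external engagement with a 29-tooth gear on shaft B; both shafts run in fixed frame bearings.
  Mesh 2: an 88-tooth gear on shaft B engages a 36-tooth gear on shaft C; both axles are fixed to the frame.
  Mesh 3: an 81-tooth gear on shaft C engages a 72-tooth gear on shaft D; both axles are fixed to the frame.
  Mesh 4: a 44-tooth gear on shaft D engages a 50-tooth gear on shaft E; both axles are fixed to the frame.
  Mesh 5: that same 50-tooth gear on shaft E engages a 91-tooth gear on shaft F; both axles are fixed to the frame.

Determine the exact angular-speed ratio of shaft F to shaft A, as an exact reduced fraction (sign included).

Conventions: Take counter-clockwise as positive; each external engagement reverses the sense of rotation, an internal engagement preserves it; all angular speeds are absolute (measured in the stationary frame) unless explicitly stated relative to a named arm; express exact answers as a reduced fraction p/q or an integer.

-121/91

class = fixed-axis compound train [5 meshes; 5 ratios multiply, 5 sense flips]
mesh 1 [29T→29T]: running ratio 1, sense −
mesh 2 [88T→36T]: running ratio 22/9, sense +
mesh 3 [81T→72T]: running ratio 11/4, sense −
mesh 4 [44T→50T]: running ratio 121/50, sense +
mesh 5 [50T→91T]: running ratio 121/91, sense −
ω_out/ω_in = -121/91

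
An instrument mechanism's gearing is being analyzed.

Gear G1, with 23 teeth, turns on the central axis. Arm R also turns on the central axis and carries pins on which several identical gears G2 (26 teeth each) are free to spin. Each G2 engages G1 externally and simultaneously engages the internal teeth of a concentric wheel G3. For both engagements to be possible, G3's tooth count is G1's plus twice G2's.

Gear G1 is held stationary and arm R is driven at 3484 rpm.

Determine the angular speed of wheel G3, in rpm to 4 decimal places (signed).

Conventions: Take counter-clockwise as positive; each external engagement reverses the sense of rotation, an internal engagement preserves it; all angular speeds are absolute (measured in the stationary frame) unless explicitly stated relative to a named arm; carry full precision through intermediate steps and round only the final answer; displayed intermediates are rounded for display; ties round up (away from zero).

+4552.4267 rpm

planetary set (23T centre, 26T on arm, 75T internal) — Willis relation
normalise by the input: solve with ω_arm = 1, then scale by 3484 rpm
ring teeth: 23 + 2·26 = 75
23(ω_sun−ω_arm) = −75(ω_ring−ω_arm),  ω_sun = 0, ω_arm = 1
ω_ring = 1 − (23/75)(0−1) = 98/75
scale: ω_ring = 98/75 × 3484 rpm = +4552.4267 rpm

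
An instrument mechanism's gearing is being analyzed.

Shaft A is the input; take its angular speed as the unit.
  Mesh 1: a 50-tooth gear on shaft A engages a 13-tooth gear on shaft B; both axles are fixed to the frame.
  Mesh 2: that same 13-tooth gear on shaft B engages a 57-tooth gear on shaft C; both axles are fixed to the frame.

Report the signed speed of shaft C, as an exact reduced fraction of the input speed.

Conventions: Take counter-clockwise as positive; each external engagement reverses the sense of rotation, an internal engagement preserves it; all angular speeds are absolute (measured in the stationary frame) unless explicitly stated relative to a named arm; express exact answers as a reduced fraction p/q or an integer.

2-mesh fixed-axis compound train (all bearings frame-fixed)
mesh 1 [50T→13T]: |ω|/ω_in = 1×50/13 = 50/13, sense flips to −
mesh 2 [13T→57T]: |ω|/ω_in = (50/13)×13/57 = 50/57, sense flips to +
signed output speed (× input speed) = 50/57

50/57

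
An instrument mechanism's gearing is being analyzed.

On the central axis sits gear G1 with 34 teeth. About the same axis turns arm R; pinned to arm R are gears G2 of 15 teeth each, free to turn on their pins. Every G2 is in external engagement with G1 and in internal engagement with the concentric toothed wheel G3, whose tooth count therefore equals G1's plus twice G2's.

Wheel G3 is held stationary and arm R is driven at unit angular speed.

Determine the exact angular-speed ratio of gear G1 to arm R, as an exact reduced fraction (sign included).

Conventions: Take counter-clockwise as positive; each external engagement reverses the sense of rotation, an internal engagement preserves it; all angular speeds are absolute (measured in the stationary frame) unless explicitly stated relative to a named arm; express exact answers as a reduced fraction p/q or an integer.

planetary set (34T centre, 15T on arm, 64T internal) — Willis relation
ring teeth: 34 + 2·15 = 64
34(ω_sun−ω_arm) = −64(ω_ring−ω_arm),  ω_ring = 0, ω_arm = 1
ω_sun = 1 − (64/34)(0−1) = 49/17
ω_out/ω_in = 49/17

49/17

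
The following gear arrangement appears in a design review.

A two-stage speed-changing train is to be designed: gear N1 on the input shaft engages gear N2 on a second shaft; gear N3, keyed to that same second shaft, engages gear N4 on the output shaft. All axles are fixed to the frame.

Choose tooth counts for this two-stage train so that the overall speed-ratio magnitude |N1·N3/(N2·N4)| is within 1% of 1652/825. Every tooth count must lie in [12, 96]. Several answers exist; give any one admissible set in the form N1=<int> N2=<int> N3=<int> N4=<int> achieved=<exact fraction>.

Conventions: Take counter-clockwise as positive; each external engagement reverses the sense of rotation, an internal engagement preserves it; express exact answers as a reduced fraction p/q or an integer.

class = fixed-axis compound train [2-stage, 1652/825 wanted]
target = 1652/825 in lowest terms: an exact hit needs N1·N3 = k·1652 and N2·N4 = k·825 for one integer k, every count in [12, 96]; additionally prefer no 1:1 stage (N1 ≠ N2, N3 ≠ N4)
k = 1: N1·N3 = 1652 = 28·59, N2·N4 = 825 = 15·55
achieved = 28·59/(15·55) = 1652/825; |achieved − target| = 0 ≤ 413/20625 ✓

N1=28 N2=15 N3=59 N4=55 achieved=1652/825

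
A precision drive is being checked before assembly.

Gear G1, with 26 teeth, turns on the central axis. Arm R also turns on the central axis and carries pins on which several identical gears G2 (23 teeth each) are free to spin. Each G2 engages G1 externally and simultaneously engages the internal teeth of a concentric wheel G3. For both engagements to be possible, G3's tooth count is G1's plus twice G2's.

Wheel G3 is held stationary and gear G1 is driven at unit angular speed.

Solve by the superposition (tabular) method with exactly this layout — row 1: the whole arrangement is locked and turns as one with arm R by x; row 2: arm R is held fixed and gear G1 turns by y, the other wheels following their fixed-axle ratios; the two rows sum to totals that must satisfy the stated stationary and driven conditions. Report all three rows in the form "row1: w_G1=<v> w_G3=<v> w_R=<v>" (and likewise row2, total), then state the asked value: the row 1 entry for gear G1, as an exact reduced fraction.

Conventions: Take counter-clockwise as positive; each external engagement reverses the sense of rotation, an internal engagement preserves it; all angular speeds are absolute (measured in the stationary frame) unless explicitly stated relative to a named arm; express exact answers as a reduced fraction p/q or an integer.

planetary set (26T centre, 23T on arm, 72T internal) — Willis relation
row 1 — lock + rotate with arm: ω_sun = ω_ring = ω_arm = x
row 2 (arm held, sun turns y): ω_ring = −(26/72)·y, ω_arm = 0
boundary: total ω_ring = x − (26/72)·y = 0 and total ω_sun = x + y = 1  ⇒  y = 36/49, x = 13/49
row 2 ring = −(26/72)·36/49 = -13/49
totals (row 1 + row 2): sun 13/49 + 36/49 = 1, ring 13/49 + (-13/49) = 0, arm 13/49 + 0 = 13/49
asked cell (row1, sun) = 13/49

row1: w_G1=13/49 w_G3=13/49 w_R=13/49
row2: w_G1=36/49 w_G3=-13/49 w_R=0
total: w_G1=1 w_G3=0 w_R=13/49
asked value: 13/49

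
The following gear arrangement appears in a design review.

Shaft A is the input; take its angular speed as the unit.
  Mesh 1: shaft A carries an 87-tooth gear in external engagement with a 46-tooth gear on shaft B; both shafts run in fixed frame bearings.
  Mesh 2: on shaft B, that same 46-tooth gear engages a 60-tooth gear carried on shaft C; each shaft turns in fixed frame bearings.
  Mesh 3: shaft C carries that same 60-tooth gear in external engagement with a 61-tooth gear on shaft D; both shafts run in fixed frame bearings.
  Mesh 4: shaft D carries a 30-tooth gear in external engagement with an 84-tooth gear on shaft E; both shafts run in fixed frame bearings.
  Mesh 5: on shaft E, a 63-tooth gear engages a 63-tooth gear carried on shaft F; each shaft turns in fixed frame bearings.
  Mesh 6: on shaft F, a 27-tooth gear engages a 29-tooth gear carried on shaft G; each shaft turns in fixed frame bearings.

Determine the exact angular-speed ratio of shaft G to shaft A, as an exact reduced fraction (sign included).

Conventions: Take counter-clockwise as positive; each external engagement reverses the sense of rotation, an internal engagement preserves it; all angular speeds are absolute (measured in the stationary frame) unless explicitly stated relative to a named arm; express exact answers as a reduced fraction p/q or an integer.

class = fixed-axis compound train [6 meshes; 6 ratios multiply, 6 sense flips]
mesh 1 [87T→46T]: running ratio 87/46, sense −
mesh 2 [46T→60T]: running ratio 29/20, sense +
mesh 3 [60T→61T]: running ratio 87/61, sense −
mesh 4 [30T→84T]: running ratio 435/854, sense +
mesh 5 [63T→63T]: running ratio 435/854, sense −
mesh 6 [27T→29T]: running ratio 405/854, sense +
ω_out/ω_in = 405/854

405/854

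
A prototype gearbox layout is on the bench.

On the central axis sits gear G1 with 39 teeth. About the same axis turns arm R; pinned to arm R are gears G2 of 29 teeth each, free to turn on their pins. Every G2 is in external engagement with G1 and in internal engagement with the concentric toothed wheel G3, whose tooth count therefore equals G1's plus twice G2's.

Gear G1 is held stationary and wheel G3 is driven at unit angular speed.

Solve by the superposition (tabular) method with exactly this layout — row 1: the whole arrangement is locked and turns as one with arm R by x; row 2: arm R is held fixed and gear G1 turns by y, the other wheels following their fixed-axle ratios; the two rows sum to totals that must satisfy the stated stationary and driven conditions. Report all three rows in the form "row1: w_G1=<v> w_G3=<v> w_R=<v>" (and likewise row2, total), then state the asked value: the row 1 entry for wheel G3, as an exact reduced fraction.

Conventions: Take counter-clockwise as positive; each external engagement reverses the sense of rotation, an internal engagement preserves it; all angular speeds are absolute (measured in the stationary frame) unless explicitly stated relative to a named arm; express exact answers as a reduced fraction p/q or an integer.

row1: w_G1=97/136 w_G3=97/136 w_R=97/136
row2: w_G1=-97/136 w_G3=39/136 w_R=0
total: w_G1=0 w_G3=1 w_R=97/136
asked value: 97/136

topology: planetary set — G1 39T / G2 29T / G3 97T, arm = carrier (Willis)
row 1 — lock + rotate with arm: ω_sun = ω_ring = ω_arm = x
superposition row 2 [arm held]: sun y, ring −(39/97)·y, arm 0
boundary: total ω_sun = x + y = 0 and total ω_ring = x − (39/97)·y = 1  ⇒  y = -97/136, x = 97/136
row 2 ring = −(39/97)·(-97/136) = 39/136
totals (row 1 + row 2): sun 97/136 + (-97/136) = 0, ring 97/136 + 39/136 = 1, arm 97/136 + 0 = 97/136
asked cell (row1, ring) = 97/136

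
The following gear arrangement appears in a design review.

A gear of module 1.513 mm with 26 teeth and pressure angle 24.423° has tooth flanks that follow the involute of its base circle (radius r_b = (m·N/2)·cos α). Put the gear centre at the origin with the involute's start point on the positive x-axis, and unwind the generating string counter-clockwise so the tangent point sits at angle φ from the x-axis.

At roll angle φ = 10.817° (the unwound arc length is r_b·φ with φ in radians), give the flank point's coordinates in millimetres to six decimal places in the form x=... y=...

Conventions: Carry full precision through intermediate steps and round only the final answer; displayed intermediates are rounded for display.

recognized (one wheel, involute flank): single-mesh tooth geometry, m = 1.513, N = 26
pitch radius r_p = m·N/2 = 1.513·26/2 = 19.669000
base radius r_b = r_p·cos α = 19.669000·cos 24.423° = 17.908974
roll angle φ = 10.817° = 0.18879227 rad
x = r_b·(cos φ + φ·sin φ) = 18.225296
y = r_b·(sin φ − φ·cos φ) = 0.040027

x=18.225296 y=0.040027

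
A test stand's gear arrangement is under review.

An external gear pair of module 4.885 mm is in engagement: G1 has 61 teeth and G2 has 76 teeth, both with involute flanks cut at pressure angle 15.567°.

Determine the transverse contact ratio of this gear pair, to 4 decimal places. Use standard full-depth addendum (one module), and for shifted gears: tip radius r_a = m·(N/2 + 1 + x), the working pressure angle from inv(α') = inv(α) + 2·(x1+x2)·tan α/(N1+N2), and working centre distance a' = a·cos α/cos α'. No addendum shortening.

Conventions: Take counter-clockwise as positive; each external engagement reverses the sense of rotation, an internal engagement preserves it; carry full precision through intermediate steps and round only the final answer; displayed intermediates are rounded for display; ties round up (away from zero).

recognized (one external pair, fixed centres): single-mesh tooth geometry, m = 4.885, N1 = 61, N2 = 76
base radii: r_b1 = 143.527052, r_b2 = 178.820589
tip radii: r_a1 = 153.877500, r_a2 = 190.515000
no profile shift: α' = α, a' = a
action lengths: √(r_a1²−r_b1²) = 55.482163, √(r_a2²−r_b2²) = 65.720332
base pitch p_b = π·m·cos α = 14.783722
CR = (55.482163 + 65.720332 − 334.622500·sin 15.56700°)/14.783722 = 2.124060
contact ratio ≈ 2.1241

2.1241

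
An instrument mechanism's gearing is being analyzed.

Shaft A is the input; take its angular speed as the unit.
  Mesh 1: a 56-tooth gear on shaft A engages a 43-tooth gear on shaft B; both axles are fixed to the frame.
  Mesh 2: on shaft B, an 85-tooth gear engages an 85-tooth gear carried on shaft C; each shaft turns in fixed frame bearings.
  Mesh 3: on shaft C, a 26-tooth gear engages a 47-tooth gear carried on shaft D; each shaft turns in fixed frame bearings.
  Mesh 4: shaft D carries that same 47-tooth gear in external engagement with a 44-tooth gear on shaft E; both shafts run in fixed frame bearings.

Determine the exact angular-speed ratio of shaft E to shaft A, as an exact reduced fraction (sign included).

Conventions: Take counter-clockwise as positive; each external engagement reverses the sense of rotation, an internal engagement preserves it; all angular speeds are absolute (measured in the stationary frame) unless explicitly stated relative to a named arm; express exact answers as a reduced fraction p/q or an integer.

class = fixed-axis compound train [4 meshes; 4 ratios multiply, 4 sense flips]
mesh 1 [56T→43T]: running ratio 56/43, sense −
mesh 2 [85T→85T]: running ratio 56/43, sense +
mesh 3 [26T→47T]: running ratio 1456/2021, sense −
mesh 4 [47T→44T]: running ratio 364/473, sense +
ω_out/ω_in = 364/473

364/473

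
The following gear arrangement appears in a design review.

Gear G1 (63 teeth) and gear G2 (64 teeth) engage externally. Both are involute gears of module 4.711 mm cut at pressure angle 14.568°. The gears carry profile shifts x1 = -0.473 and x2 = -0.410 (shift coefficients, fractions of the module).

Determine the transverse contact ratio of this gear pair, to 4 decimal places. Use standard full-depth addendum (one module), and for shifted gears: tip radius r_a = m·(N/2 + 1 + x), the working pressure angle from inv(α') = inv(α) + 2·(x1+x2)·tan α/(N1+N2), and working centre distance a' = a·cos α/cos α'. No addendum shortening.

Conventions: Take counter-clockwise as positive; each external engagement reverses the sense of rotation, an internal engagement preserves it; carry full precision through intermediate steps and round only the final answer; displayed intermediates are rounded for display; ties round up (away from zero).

2.8588

class = single-mesh tooth geometry [involute pair 63T × 64T, m = 4.711]
base radii: r_b1 = 143.625523, r_b2 = 145.905293
tip radii: r_a1 = 150.879197, r_a2 = 153.531490
inv(α') = inv(14.568°) + 2·(-0.473-0.410)·tan α/(63+64) = 0.00201079  ⇒  α' = 10.38413°
a' = a·cos α / cos α' = 299.1485·cos 14.568°/cos 10.38413° = 294.351880
action lengths: √(r_a1²−r_b1²) = 46.219489, √(r_a2²−r_b2²) = 47.786649
base pitch p_b = π·m·cos α = 14.324219
CR = (46.219489 + 47.786649 − 294.351880·sin 10.38413°)/14.324219 = 2.858807
contact ratio ≈ 2.8588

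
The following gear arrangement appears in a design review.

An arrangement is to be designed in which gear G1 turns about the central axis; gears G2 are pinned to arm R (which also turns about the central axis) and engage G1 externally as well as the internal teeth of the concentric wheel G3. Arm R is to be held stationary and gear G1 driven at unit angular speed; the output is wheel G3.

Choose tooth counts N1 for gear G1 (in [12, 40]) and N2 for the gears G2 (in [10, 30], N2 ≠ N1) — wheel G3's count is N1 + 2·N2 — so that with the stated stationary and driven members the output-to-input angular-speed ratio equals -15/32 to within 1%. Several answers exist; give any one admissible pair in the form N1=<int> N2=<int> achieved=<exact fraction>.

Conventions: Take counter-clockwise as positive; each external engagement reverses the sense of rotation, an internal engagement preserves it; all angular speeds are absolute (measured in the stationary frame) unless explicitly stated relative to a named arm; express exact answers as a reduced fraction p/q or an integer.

class = planetary set [ratio -15/32 wanted; Willis about the carrier]
Willis with ω_arm = 0: ω_ring/ω_sun = −N1/N3; set equal to -15/32  ⇒  N3/N1 = −1/(-15/32) = 32/15
N3 = N1 + 2·N2  ⇒  N2/N1 = (N3/N1 − 1)/2 = (32/15 − 1)/2 = 17/30
smallest multiple with N1 ≥ 12 and N2 ≥ 10: k = 1  ⇒  N1 = 1·30 = 30, N2 = 1·17 = 17 (N1 ≤ 40, N2 ≤ 30, N2 ≠ N1 ✓), N3 = 30 + 2·17 = 64
check: −N1/N3 with N1 = 30, N3 = 64 gives -15/32; |achieved − target| = 0 ≤ 3/640 ✓

N1=30 N2=17 achieved=-15/32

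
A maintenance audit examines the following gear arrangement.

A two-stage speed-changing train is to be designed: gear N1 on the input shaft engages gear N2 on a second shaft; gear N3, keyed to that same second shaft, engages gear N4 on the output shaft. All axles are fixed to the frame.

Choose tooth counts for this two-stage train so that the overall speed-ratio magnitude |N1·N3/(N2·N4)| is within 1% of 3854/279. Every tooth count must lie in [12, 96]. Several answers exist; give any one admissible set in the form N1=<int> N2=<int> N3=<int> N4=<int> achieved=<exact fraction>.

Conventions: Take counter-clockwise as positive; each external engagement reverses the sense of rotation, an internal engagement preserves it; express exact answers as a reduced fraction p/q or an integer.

N1=82 N2=18 N3=94 N4=31 achieved=3854/279

2-stage fixed-axis compound train for ratio 3854/279
target = 3854/279 in lowest terms: an exact hit needs N1·N3 = k·3854 and N2·N4 = k·279 for one integer k, every count in [12, 96]; additionally prefer no 1:1 stage (N1 ≠ N2, N3 ≠ N4)
k = 1: no 1:1-free in-range split of k·3854 and k·279 into factor pairs; take k = 2
k = 2: N1·N3 = 7708 = 82·94, N2·N4 = 558 = 18·31
achieved = 82·94/(18·31) = 3854/279; |achieved − target| = 0 ≤ 1927/13950 ✓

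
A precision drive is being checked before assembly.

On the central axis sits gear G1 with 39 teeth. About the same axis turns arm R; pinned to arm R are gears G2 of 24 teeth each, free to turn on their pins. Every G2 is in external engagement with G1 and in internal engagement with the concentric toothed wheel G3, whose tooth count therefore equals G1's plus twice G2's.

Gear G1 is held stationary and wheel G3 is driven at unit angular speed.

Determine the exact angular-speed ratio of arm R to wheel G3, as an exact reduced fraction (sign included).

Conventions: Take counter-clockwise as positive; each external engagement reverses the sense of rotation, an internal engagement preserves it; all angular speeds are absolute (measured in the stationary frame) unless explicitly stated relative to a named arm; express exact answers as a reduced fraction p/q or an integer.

29/42

topology: planetary set — G1 39T / G2 24T / G3 87T, arm = carrier (Willis)
ring teeth: 39 + 2·24 = 87
39(ω_sun−ω_arm) = −87(ω_ring−ω_arm),  ω_sun = 0, ω_ring = 1
39(0−ω_arm) = −87(1−ω_arm)  ⇒  126·ω_arm = 87  ⇒  ω_arm = 29/42
ω_out/ω_in = 29/42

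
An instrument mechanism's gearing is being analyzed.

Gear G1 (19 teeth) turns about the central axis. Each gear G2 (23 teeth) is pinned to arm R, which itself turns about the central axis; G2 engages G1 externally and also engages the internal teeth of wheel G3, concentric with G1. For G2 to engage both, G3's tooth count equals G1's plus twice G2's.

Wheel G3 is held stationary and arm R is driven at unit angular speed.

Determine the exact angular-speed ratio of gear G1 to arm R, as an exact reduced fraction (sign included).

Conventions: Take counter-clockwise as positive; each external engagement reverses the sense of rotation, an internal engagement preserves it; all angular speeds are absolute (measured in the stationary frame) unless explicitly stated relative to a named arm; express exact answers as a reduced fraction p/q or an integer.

planetary set (19T centre, 23T on arm, 65T internal) — Willis relation
ring teeth: 19 + 2·23 = 65
19(ω_sun−ω_arm) = −65(ω_ring−ω_arm),  ω_ring = 0, ω_arm = 1
ω_sun = 1 − (65/19)(0−1) = 84/19
ω_out/ω_in = 84/19

84/19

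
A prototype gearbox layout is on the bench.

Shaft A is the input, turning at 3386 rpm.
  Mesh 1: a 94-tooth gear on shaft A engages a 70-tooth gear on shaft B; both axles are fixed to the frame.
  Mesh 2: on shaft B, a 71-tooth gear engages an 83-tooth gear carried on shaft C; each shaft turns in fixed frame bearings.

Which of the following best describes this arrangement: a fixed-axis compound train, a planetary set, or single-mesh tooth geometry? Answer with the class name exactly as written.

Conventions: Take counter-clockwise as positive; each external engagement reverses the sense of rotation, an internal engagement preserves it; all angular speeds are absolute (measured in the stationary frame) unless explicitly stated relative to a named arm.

class = fixed-axis compound train [2 meshes; 2 ratios multiply, 2 sense flips]
classification: fixed-axis compound train

fixed-axis compound train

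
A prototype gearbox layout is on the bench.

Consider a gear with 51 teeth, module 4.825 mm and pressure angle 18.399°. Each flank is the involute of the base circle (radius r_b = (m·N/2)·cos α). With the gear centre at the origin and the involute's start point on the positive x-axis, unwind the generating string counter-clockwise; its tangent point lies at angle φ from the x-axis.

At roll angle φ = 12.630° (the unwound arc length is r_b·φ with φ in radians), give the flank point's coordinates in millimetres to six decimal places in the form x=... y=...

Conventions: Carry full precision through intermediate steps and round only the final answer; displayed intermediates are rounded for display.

x=119.550133 y=0.414819

single-mesh involute tooth geometry (51T wheel at module 4.825)
pitch radius r_p = m·N/2 = 4.825·51/2 = 123.037500
base radius r_b = r_p·cos α = 123.037500·cos 18.399° = 116.748010
roll angle φ = 12.630° = 0.22043508 rad
x = r_b·(cos φ + φ·sin φ) = 119.550133
y = r_b·(sin φ − φ·cos φ) = 0.414819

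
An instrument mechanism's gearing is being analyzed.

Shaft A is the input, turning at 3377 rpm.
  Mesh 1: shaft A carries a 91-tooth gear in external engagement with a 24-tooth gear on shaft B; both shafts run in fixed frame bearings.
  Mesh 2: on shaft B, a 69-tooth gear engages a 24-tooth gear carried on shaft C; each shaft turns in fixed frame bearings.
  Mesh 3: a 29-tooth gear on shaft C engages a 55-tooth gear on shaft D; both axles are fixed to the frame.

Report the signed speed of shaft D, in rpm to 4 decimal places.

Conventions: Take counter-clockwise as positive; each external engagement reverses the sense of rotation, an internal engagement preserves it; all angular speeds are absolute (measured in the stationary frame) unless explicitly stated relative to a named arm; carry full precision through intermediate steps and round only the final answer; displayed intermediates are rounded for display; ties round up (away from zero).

-19410.3948 rpm

topology: fixed-axis compound train — 3 meshes, A→D
mesh 1 [91T→24T]: ω = 3377.0000×91/24 = 12804.4583 rpm, sense flips to −
mesh 2 [69T→24T]: ω = 12804.4583×69/24 = 36812.8177 rpm, sense flips to +
mesh 3 [29T→55T]: ω = 36812.8177×29/55 = 19410.3948 rpm, sense flips to −
signed output speed = -19410.3948 rpm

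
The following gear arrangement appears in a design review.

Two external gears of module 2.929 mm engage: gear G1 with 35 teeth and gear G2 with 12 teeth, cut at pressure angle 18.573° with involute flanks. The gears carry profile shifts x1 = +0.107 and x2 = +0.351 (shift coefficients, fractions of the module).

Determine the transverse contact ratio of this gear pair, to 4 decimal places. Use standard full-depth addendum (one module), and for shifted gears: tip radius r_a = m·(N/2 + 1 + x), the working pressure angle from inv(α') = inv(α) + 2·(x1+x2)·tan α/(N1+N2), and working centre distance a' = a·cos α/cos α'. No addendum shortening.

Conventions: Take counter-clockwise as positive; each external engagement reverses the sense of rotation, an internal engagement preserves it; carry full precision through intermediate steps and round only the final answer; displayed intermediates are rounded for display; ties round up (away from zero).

class = single-mesh tooth geometry [involute pair 35T × 12T, m = 2.929]
base radii: r_b1 = 48.587938, r_b2 = 16.658722
tip radii: r_a1 = 54.499903, r_a2 = 21.531079
inv(α') = inv(18.573°) + 2·(+0.107+0.351)·tan α/(35+12) = 0.01840132  ⇒  α' = 21.40226°
a' = a·cos α / cos α' = 68.8315·cos 18.573°/cos 21.40226° = 70.079225
action lengths: √(r_a1²−r_b1²) = 24.687075, √(r_a2²−r_b2²) = 13.640907
base pitch p_b = π·m·cos α = 8.722486
CR = (24.687075 + 13.640907 − 70.079225·sin 21.40226°)/8.722486 = 1.462326
contact ratio ≈ 1.4623

1.4623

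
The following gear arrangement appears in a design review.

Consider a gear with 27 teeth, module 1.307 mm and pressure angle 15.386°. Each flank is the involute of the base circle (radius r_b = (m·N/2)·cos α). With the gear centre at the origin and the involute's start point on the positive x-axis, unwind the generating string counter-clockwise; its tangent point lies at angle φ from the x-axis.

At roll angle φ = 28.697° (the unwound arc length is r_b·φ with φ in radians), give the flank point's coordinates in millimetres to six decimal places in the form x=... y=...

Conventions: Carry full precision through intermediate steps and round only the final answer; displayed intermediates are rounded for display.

topology: single-mesh involute geometry — m = 1.307, N = 27
pitch radius r_p = m·N/2 = 1.307·27/2 = 17.644500
base radius r_b = r_p·cos α = 17.644500·cos 15.386° = 17.012126
roll angle φ = 28.697° = 0.50085714 rad
x = r_b·(cos φ + φ·sin φ) = 19.013971
y = r_b·(sin φ − φ·cos φ) = 0.694776

x=19.013971 y=0.694776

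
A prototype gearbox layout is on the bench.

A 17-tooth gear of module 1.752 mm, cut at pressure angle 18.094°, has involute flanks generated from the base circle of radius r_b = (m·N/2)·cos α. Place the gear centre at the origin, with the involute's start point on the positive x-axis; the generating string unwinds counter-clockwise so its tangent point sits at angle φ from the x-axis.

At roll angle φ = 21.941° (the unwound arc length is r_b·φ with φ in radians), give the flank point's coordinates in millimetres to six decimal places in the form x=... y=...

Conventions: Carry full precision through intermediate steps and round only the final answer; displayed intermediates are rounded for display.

x=15.155744 y=0.261111

class = single-mesh tooth geometry [base-circle involute, m = 1.752, 17T]
pitch radius r_p = m·N/2 = 1.752·17/2 = 14.892000
base radius r_b = r_p·cos α = 14.892000·cos 18.094° = 14.155565
roll angle φ = 21.941° = 0.38294269 rad
x = r_b·(cos φ + φ·sin φ) = 15.155744
y = r_b·(sin φ − φ·cos φ) = 0.261111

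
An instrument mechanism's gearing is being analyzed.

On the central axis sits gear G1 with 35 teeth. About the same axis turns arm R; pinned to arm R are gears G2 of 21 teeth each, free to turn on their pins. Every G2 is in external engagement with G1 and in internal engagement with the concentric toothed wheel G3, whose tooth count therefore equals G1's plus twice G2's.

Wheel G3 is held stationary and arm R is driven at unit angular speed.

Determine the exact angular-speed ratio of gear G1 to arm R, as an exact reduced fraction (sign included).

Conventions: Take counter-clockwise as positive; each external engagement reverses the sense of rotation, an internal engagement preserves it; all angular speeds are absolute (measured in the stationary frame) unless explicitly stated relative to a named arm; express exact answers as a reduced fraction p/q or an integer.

16/5

topology: planetary set — G1 35T / G2 21T / G3 77T, arm = carrier (Willis)
ring teeth: 35 + 2·21 = 77
35(ω_sun−ω_arm) = −77(ω_ring−ω_arm),  ω_ring = 0, ω_arm = 1
ω_sun = 1 − (77/35)(0−1) = 16/5
ω_out/ω_in = 16/5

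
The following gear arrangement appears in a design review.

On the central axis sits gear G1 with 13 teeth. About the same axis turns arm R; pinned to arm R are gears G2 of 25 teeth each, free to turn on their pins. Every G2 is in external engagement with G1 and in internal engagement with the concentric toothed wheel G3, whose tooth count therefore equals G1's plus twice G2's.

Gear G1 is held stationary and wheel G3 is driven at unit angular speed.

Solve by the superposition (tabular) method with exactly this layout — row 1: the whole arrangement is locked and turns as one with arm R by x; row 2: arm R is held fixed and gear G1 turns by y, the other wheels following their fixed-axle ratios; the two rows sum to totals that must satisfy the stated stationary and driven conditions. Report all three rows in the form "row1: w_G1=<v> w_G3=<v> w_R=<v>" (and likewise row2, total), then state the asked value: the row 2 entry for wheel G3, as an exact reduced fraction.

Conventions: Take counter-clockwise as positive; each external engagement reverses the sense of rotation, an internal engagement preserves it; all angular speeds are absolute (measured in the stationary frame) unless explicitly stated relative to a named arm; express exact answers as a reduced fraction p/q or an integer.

row1: w_G1=63/76 w_G3=63/76 w_R=63/76
row2: w_G1=-63/76 w_G3=13/76 w_R=0
total: w_G1=0 w_G3=1 w_R=63/76
asked value: 13/76

class = planetary set [G3 = 13+2·25 = 63; Willis about the carrier]
superposition row 1 [locked train]: every member turns x
row 2 (arm held, sun turns y): ω_ring = −(13/63)·y, ω_arm = 0
boundary: total ω_sun = x + y = 0 and total ω_ring = x − (13/63)·y = 1  ⇒  y = -63/76, x = 63/76
row 2 ring = −(13/63)·(-63/76) = 13/76
totals (row 1 + row 2): sun 63/76 + (-63/76) = 0, ring 63/76 + 13/76 = 1, arm 63/76 + 0 = 63/76
asked cell (row2, ring) = 13/76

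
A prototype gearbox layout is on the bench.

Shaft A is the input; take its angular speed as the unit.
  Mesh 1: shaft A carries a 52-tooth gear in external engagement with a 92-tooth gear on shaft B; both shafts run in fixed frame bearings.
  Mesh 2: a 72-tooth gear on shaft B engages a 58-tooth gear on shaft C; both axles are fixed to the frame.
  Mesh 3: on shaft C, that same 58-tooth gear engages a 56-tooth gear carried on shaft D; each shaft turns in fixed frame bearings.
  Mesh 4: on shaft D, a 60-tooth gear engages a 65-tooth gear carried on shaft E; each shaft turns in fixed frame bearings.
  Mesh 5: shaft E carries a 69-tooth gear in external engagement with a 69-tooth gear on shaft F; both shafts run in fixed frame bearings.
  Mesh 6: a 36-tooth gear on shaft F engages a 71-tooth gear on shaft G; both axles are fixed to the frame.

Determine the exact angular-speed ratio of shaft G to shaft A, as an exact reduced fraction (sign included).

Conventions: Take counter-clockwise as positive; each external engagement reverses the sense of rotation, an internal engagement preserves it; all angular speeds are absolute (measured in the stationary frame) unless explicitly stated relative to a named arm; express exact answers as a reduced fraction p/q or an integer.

class = fixed-axis compound train [6 meshes; 6 ratios multiply, 6 sense flips]
mesh 1 [52T→92T]: running ratio 13/23, sense −
mesh 2 [72T→58T]: running ratio 468/667, sense +
mesh 3 [58T→56T]: running ratio 117/161, sense −
mesh 4 [60T→65T]: running ratio 108/161, sense +
mesh 5 [69T→69T]: running ratio 108/161, sense −
mesh 6 [36T→71T]: running ratio 3888/11431, sense +
ω_out/ω_in = 3888/11431

3888/11431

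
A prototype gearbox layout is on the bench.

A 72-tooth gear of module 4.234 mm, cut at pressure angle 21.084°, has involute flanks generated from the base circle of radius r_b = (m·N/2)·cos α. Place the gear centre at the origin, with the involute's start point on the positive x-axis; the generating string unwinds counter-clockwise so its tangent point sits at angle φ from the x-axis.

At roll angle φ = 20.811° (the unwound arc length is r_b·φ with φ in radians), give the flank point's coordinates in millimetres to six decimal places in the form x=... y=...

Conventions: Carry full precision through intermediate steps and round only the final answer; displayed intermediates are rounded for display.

x=151.294133 y=2.241865

topology: single-mesh involute geometry — m = 4.234, N = 72
pitch radius r_p = m·N/2 = 4.234·72/2 = 152.424000
base radius r_b = r_p·cos α = 152.424000·cos 21.084° = 142.219827
roll angle φ = 20.811° = 0.36322047 rad
x = r_b·(cos φ + φ·sin φ) = 151.294133
y = r_b·(sin φ − φ·cos φ) = 2.241865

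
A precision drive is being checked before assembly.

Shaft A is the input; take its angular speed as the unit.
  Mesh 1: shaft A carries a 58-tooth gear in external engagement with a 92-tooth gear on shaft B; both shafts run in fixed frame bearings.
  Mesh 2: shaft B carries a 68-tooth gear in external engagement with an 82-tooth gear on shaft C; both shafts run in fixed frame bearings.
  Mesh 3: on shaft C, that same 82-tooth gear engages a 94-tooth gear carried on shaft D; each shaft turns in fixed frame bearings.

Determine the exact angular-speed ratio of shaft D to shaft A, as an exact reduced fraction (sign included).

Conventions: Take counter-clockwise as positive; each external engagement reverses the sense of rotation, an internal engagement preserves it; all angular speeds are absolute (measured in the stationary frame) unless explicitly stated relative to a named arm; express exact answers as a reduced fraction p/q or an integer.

class = fixed-axis compound train [3 meshes; 3 ratios multiply, 3 sense flips]
mesh 1 [58T→92T]: running ratio 29/46, sense −
mesh 2 [68T→82T]: running ratio 493/943, sense +
mesh 3 [82T→94T]: running ratio 493/1081, sense −
ω_out/ω_in = -493/1081

-493/1081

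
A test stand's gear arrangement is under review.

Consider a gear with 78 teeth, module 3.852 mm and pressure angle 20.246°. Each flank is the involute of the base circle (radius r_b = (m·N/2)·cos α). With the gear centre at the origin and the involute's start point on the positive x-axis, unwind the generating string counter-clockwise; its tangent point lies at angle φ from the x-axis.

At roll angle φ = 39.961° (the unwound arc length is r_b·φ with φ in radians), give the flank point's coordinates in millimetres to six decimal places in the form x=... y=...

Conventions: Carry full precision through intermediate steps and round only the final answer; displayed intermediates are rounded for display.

x=171.169466 y=15.177446

recognized (one wheel, involute flank): single-mesh tooth geometry, m = 3.852, N = 78
pitch radius r_p = m·N/2 = 3.852·78/2 = 150.228000
base radius r_b = r_p·cos α = 150.228000·cos 20.246° = 140.946238
roll angle φ = 39.961° = 0.69745102 rad
x = r_b·(cos φ + φ·sin φ) = 171.169466
y = r_b·(sin φ − φ·cos φ) = 15.177446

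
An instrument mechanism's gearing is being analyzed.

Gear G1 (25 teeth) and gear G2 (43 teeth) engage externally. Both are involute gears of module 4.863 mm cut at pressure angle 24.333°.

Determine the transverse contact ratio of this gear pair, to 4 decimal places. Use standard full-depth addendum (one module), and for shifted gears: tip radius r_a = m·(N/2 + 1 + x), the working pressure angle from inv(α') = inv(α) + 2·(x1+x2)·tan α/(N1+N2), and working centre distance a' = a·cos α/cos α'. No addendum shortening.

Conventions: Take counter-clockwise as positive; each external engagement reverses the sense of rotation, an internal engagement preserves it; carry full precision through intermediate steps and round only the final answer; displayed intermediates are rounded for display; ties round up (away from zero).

recognized (one external pair, fixed centres): single-mesh tooth geometry, m = 4.863, N1 = 25, N2 = 43
base radii: r_b1 = 55.387510, r_b2 = 95.266517
tip radii: r_a1 = 65.650500, r_a2 = 109.417500
no profile shift: α' = α, a' = a
action lengths: √(r_a1²−r_b1²) = 35.245027, √(r_a2²−r_b2²) = 53.818956
base pitch p_b = π·m·cos α = 13.920400
CR = (35.245027 + 53.818956 − 165.342000·sin 24.33300°)/13.920400 = 1.504022
contact ratio ≈ 1.5040

1.5040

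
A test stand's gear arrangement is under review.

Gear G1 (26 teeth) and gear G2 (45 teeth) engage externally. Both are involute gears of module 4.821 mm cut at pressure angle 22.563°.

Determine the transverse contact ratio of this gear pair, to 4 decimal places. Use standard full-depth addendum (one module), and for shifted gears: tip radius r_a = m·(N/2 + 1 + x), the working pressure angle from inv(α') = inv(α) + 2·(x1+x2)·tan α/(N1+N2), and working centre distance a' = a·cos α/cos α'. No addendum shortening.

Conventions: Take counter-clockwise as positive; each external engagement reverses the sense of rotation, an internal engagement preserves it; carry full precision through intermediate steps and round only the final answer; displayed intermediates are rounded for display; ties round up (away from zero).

class = single-mesh tooth geometry [involute pair 26T × 45T, m = 4.821]
base radii: r_b1 = 57.875895, r_b2 = 100.169819
tip radii: r_a1 = 67.494000, r_a2 = 113.293500
no profile shift: α' = α, a' = a
action lengths: √(r_a1²−r_b1²) = 34.724930, √(r_a2²−r_b2²) = 52.928485
base pitch p_b = π·m·cos α = 13.986345
CR = (34.724930 + 52.928485 − 171.145500·sin 22.56300°)/13.986345 = 1.571894
contact ratio ≈ 1.5719

1.5719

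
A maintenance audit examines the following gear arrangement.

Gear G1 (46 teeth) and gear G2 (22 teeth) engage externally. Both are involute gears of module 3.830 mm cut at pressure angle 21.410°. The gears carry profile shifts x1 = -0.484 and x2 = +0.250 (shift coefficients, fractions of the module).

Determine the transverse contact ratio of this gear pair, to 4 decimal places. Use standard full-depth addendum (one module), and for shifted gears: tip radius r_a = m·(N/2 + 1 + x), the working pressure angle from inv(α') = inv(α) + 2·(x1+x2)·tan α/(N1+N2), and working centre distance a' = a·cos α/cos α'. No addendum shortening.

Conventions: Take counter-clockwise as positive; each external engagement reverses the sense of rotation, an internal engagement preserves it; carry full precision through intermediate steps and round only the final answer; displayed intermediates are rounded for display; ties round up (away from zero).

1.6083

topology: single-mesh involute geometry — m = 3.830, 46T/22T pair
base radii: r_b1 = 82.011096, r_b2 = 39.222698
tip radii: r_a1 = 90.066280, r_a2 = 46.917500
inv(α') = inv(21.410°) + 2·(-0.484+0.250)·tan α/(46+22) = 0.01572352  ⇒  α' = 20.34767°
a' = a·cos α / cos α' = 130.2200·cos 21.410°/cos 20.34767° = 129.302257
action lengths: √(r_a1²−r_b1²) = 37.230565, √(r_a2²−r_b2²) = 25.745519
base pitch p_b = π·m·cos α = 11.201976
CR = (37.230565 + 25.745519 − 129.302257·sin 20.34767°)/11.201976 = 1.608256
contact ratio ≈ 1.6083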